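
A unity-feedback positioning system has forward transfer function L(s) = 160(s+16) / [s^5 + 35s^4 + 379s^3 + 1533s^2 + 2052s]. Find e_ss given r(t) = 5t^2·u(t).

infinity

The denominator has no term below 2052s — 1 pole at s=0, type 1.
For a type-1 system K_a = 0, so e_ss to a parabolic input is unbounded.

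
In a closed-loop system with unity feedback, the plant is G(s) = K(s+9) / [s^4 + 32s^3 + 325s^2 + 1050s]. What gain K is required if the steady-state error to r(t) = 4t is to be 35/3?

Lowest-order denominator term is 1050s, so the open loop has 1 pole at the origin → type 1 system.
K_v = lim_{s→0} s·G(s) = K·9 / 1050 = (3/350)·K.
e_ss = 4/K_v = 35/3 ⇒ K_v = 12/35 ⇒ K = (12/35)/(3/350) = 40.

40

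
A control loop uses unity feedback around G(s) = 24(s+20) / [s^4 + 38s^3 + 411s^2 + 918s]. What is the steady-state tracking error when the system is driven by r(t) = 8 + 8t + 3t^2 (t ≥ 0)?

Lowest-order denominator term is 918s, so the open loop has 1 pole at the origin → type 1 system. By superposition:
  • 8: tracked with zero error.
  • 8t: e_ss = 8/K_v with K_v=80/153 → 15.3.
  • 3t^2: a type-1 system cannot track it, e_ss → ∞.
The unbounded component dominates.

infinity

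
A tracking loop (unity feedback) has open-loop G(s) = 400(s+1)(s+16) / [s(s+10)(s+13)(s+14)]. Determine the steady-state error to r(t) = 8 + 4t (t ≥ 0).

The open loop has one pole at the origin → type 1 system. Taking each input component in turn:
  • 8: tracked with zero error.
  • 4t: e_ss = 4/K_v with K_v=320/91 → 1.1375.
Total e_ss = 1.1375.

1.1375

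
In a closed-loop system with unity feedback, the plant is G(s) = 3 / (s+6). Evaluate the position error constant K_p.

The open loop has no poles at the origin → type 0 system.
K_p = lim_{s→0} G(s) = 3 / (6) = 0.5.

0.5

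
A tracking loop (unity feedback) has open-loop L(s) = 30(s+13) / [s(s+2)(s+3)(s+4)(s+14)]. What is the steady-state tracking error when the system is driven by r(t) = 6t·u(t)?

L(s) has one factor of s in the denominator, so the system is type 1.
K_v = lim_{s→0} s·L(s) = 30·13 / (2·3·4·14) = 65/56.
e_ss = 6/K_v = 6/(65/56) = 336/65.

336/65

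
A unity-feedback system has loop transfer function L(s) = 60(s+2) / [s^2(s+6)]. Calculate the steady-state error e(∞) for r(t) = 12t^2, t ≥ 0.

1.2

L(s) has two factors of s in the denominator, so the system is type 2.
K_a = lim_{s→0} s^2·L(s) = 60·2 / (6) = 20.
r(t) = 12t^2 gives R(s) = 24/s^3.
e_ss = 24/K_a = 24/20 = 1.2.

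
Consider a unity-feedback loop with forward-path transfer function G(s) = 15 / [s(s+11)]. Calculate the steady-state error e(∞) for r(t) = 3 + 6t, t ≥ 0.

4.4

G(s) has one factor of s in the denominator, so the system is type 1. Treating each term separately:
  • 3: tracked with zero error.
  • 6t: e_ss = 6/K_v with K_v=15/11 → 4.4.
Total e_ss = 4.4.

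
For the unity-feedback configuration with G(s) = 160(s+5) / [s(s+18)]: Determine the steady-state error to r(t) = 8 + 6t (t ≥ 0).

G(s) has one factor of s in the denominator, so the system is type 1. By superposition:
  • 8: tracked with zero error.
  • 6t: e_ss = 6/K_v with K_v=400/9 → 0.135.
Total e_ss = 0.135.

0.135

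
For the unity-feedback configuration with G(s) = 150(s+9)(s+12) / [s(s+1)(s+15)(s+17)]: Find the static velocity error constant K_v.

One free integrator in G(s): this is a type 1 system.
K_v = lim_{s→0} s·G(s) = 150·9·12 / (1·15·17) = 1080/17.

1080/17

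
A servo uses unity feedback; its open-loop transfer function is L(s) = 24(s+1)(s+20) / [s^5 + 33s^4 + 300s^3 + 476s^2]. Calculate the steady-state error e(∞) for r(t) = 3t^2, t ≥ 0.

5.95

Lowest-order denominator term is 476s^2, so the open loop has 2 poles at the origin → type 2 system.
K_a = lim_{s→0} s^2·L(s) = 24·1·20 / 476 = 120/119.
r(t) = 3t^2 gives R(s) = 6/s^3.
e_ss = 6/K_a = 6/(120/119) = 5.95.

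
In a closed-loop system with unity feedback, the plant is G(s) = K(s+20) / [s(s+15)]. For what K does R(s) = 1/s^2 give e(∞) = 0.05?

15

G(s) has one factor of s in the denominator, so the system is type 1.
K_v = lim_{s→0} s·G(s) = K·20 / (15) = (4/3)·K.
e_ss = 1/K_v = 0.05 ⇒ K_v = 20 ⇒ K = 20/(4/3) = 15.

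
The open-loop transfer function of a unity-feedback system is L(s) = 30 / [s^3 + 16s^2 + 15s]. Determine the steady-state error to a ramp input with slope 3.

1.5

Lowest-order denominator term is 15s, so the open loop has 1 pole at the origin → type 1 system.
K_v = lim_{s→0} s·L(s) = 30 / 15 = 2.
e_ss = 3/K_v = 3/2 = 1.5.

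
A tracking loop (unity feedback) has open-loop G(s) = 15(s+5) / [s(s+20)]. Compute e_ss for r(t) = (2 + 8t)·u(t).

32/15

One free integrator in G(s): this is a type 1 system. Treating each term separately:
  • 2: tracked with zero error.
  • 8t: e_ss = 8/K_v with K_v=3.75 → 32/15.
Total e_ss = 32/15.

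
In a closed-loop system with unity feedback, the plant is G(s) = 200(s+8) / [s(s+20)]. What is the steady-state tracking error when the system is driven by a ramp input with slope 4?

G(s) has one factor of s in the denominator, so the system is type 1.
K_v = lim_{s→0} s·G(s) = 200·8 / (20) = 80.
e_ss = 4/K_v = 4/80 = 0.05.

0.05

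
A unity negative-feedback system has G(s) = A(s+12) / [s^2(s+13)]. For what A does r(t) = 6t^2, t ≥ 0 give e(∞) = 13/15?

15

The open loop has two poles at the origin → type 2 system.
K_a = lim_{s→0} s^2·G(s) = A·12 / (13) = (12/13)·A.
e_ss = 12/K_a = 13/15 ⇒ K_a = 180/13 ⇒ A = (180/13)/(12/13) = 15.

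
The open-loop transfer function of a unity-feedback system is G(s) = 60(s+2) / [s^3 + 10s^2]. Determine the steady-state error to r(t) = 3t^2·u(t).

Factoring s^2 from the denominator leaves a polynomial with constant term 10, so the system is type 2.
K_a = lim_{s→0} s^2·G(s) = 60·2 / 10 = 12.
r(t) = 3t^2 gives R(s) = 6/s^3.
e_ss = 6/K_a = 6/12 = 0.5.

0.5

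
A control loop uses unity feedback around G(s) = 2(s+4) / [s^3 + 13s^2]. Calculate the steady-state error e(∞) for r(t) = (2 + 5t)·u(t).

Factoring s^2 from the denominator leaves a polynomial with constant term 13, so the system is type 2. Taking each input component in turn:
  • 2: tracked with zero error.
  • 5t: tracked with zero error.
Total e_ss = 0.

0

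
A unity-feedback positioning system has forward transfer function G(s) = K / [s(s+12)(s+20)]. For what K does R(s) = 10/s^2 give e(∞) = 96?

The open loop has one pole at the origin → type 1 system.
K_v = lim_{s→0} s·G(s) = K / (12·20) = (1/240)·K.
e_ss = 10/K_v = 96 ⇒ K_v = 5/48 ⇒ K = (5/48)/(1/240) = 25.

25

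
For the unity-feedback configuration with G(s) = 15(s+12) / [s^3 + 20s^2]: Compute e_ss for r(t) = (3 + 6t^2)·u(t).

The denominator has no term below 20s^2 — 2 poles at s=0, type 2. Treating each term separately:
  • 3: tracked with zero error.
  • 6t^2: e_ss = 12/K_a with K_a=9 → 4/3.
Total e_ss = 4/3.

4/3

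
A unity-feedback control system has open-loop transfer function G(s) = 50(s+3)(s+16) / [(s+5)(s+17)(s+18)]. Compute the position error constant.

80/51

G(s) has no factors of s in the denominator, so the system is type 0.
K_p = lim_{s→0} G(s) = 50·3·16 / (5·17·18) = 80/51.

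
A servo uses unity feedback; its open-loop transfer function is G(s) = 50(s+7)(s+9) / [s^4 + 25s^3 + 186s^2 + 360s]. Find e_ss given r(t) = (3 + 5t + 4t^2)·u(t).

infinity

The denominator has no term below 360s — 1 pole at s=0, type 1. Taking each input component in turn:
  • 3: tracked with zero error.
  • 5t: e_ss = 5/K_v with K_v=8.75 → 4/7.
  • 4t^2: a type-1 system cannot track it, e_ss → ∞.
The unbounded component dominates.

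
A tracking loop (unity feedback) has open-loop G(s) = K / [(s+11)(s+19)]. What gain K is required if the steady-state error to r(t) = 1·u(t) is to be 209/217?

G(s) has no factors of s in the denominator, so the system is type 0.
K_p = lim_{s→0} G(s) = K / (11·19) = (1/209)·K.
e_ss = 1/(1 + K_p) = 209/217 ⇒ 1 + (1/209)·K = 217/209 ⇒ K = 8.

8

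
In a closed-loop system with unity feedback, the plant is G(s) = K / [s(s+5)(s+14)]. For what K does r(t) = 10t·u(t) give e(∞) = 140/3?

The open loop has one pole at the origin → type 1 system.
K_v = lim_{s→0} s·G(s) = K / (5·14) = (1/70)·K.
e_ss = 10/K_v = 140/3 ⇒ K_v = 3/14 ⇒ K = (3/14)/(1/70) = 15.

15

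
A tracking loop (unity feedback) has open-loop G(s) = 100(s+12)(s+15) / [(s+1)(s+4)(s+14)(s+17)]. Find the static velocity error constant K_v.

The open loop has no poles at the origin → type 0 system.
K_v = lim_{s→0} s·G(s) = 0 (the extra factor of s kills the finite limit).

0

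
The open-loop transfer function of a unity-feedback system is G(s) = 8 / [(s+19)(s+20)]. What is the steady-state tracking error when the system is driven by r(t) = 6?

The open loop has no poles at the origin → type 0 system.
K_p = lim_{s→0} G(s) = 8 / (19·20) = 2/95.
e_ss = 6/(1 + K_p) = 6/(97/95) = 570/97.

570/97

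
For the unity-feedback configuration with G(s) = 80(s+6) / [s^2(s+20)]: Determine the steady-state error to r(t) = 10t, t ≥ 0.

0

Two free integrators in G(s): this is a type 2 system.
K_v = ∞ for a type-2 system; e_ss to a ramp is zero.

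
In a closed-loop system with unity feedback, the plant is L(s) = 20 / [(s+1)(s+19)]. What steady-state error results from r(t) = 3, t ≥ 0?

19/13

L(s) has no factors of s in the denominator, so the system is type 0.
K_p = lim_{s→0} L(s) = 20 / (1·19) = 20/19.
e_ss = 3/(1 + K_p) = 3/(39/19) = 19/13.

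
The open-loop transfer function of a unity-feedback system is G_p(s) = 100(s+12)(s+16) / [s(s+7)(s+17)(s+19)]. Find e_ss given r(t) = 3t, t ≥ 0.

The open loop has one pole at the origin → type 1 system.
K_v = lim_{s→0} s·G_p(s) = 100·12·16 / (7·17·19) = 19200/2261.
e_ss = 3/K_v = 3/(19200/2261) = 2261/6400.

2261/6400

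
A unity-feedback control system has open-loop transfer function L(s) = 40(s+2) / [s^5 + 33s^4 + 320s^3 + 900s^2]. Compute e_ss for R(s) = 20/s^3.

225

Lowest-order denominator term is 900s^2, so the open loop has 2 poles at the origin → type 2 system.
K_a = lim_{s→0} s^2·L(s) = 40·2 / 900 = 4/45.
r(t) = 10t^2 gives R(s) = 20/s^3.
e_ss = 20/K_a = 20/(4/45) = 225.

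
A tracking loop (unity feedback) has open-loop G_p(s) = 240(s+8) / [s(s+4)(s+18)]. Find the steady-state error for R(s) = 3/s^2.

One free integrator in G_p(s): this is a type 1 system.
K_v = lim_{s→0} s·G_p(s) = 240·8 / (4·18) = 80/3.
e_ss = 3/K_v = 3/(80/3) = 0.1125.

0.1125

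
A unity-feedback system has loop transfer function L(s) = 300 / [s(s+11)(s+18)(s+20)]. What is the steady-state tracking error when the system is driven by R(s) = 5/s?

0

L(s) has one factor of s in the denominator, so the system is type 1.
K_p = ∞ for a type-1 system; e_ss to a step is zero.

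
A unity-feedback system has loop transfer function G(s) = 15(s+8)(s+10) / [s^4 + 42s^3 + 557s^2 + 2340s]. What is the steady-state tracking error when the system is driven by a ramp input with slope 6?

11.7

Factoring s from the denominator leaves a polynomial with constant term 2340, so the system is type 1.
K_v = lim_{s→0} s·G(s) = 15·8·10 / 2340 = 20/39.
e_ss = 6/K_v = 6/(20/39) = 11.7.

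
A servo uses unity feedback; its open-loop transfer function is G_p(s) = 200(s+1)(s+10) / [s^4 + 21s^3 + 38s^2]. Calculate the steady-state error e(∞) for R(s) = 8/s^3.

0.152

Lowest-order denominator term is 38s^2, so the open loop has 2 poles at the origin → type 2 system.
K_a = lim_{s→0} s^2·G_p(s) = 200·1·10 / 38 = 1000/19.
r(t) = 4t^2 gives R(s) = 8/s^3.
e_ss = 8/K_a = 8/(1000/19) = 0.152.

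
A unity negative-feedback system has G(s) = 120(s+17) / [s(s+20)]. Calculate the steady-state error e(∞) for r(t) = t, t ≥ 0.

1/102

One free integrator in G(s): this is a type 1 system.
K_v = lim_{s→0} s·G(s) = 120·17 / (20) = 102.
e_ss = 1/K_v = 1/102.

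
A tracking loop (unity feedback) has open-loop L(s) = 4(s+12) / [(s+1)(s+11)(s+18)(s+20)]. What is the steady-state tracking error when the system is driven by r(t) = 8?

1320/167

System type = 0 (no poles at s=0).
K_p = lim_{s→0} L(s) = 4·12 / (1·11·18·20) = 2/165.
e_ss = 8/(1 + K_p) = 8/(167/165) = 1320/167.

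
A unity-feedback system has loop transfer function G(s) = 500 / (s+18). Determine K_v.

0

G(s) has no factors of s in the denominator, so the system is type 0.
K_v = lim_{s→0} s·G(s) = 0 (the extra factor of s kills the finite limit).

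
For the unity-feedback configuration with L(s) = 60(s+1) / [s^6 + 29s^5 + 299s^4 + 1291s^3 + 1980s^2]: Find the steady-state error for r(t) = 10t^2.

660

Factoring s^2 from the denominator leaves a polynomial with constant term 1980, so the system is type 2.
K_a = lim_{s→0} s^2·L(s) = 60·1 / 1980 = 1/33.
r(t) = 10t^2 gives R(s) = 20/s^3.
e_ss = 20/K_a = 20/(1/33) = 660.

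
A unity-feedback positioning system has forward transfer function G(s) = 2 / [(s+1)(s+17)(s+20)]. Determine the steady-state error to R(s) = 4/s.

G(s) has no factors of s in the denominator, so the system is type 0.
K_p = lim_{s→0} G(s) = 2 / (1·17·20) = 1/170.
e_ss = 4/(1 + K_p) = 4/(171/170) = 680/171.

680/171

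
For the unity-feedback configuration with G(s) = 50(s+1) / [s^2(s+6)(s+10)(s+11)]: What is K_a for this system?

The open loop has two poles at the origin → type 2 system.
K_a = lim_{s→0} s^2·G(s) = 50·1 / (6·10·11) = 5/66.

5/66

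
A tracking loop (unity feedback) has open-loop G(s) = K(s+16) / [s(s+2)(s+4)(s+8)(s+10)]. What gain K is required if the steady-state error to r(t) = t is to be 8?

5

System type = 1 (one pole at s=0).
K_v = lim_{s→0} s·G(s) = K·16 / (2·4·8·10) = 0.025·K.
e_ss = 1/K_v = 8 ⇒ K_v = 0.125 ⇒ K = 0.125/0.025 = 5.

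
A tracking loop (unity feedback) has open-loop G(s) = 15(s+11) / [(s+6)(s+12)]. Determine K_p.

55/24

G(s) has no factors of s in the denominator, so the system is type 0.
K_p = lim_{s→0} G(s) = 15·11 / (6·12) = 55/24.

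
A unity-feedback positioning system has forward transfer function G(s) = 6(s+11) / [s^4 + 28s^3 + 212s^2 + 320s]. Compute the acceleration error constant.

0

Factoring s from the denominator leaves a polynomial with constant term 320, so the system is type 1.
K_a = lim_{s→0} s^2·G(s) = 0 (the extra factor of s kills the finite limit).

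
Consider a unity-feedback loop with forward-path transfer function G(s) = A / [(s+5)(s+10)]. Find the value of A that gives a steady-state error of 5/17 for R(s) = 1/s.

120

G(s) has no factors of s in the denominator, so the system is type 0.
K_p = lim_{s→0} G(s) = A / (5·10) = 0.02·A.
e_ss = 1/(1 + K_p) = 5/17 ⇒ 1 + 0.02·A = 3.4 ⇒ A = 120.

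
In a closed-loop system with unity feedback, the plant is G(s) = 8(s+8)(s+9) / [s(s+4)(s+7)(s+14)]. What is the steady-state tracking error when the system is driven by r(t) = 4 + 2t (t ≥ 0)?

49/36

One free integrator in G(s): this is a type 1 system. By superposition:
  • 4: tracked with zero error.
  • 2t: e_ss = 2/K_v with K_v=72/49 → 49/36.
Total e_ss = 49/36.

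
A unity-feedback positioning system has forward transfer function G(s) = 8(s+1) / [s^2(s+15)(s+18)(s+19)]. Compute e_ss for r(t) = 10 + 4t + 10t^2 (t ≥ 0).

12825

System type = 2 (two poles at s=0). Taking each input component in turn:
  • 10: tracked with zero error.
  • 4t: tracked with zero error.
  • 10t^2: e_ss = 20/K_a with K_a=4/2565 → 12825.
Total e_ss = 12825.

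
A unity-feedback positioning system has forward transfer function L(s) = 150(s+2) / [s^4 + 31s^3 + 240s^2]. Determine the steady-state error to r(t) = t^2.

Factoring s^2 from the denominator leaves a polynomial with constant term 240, so the system is type 2.
K_a = lim_{s→0} s^2·L(s) = 150·2 / 240 = 1.25.
r(t) = t^2 gives R(s) = 2/s^3.
e_ss = 2/K_a = 2/1.25 = 1.6.

1.6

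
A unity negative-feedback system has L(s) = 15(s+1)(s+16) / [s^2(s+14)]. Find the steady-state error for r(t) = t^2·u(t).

7/60

L(s) has two factors of s in the denominator, so the system is type 2.
K_a = lim_{s→0} s^2·L(s) = 15·1·16 / (14) = 120/7.
r(t) = t^2 gives R(s) = 2/s^3.
e_ss = 2/K_a = 2/(120/7) = 7/60.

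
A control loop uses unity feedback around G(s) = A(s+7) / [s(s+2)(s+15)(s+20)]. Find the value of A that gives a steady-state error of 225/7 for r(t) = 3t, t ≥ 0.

8

The open loop has one pole at the origin → type 1 system.
K_v = lim_{s→0} s·G(s) = A·7 / (2·15·20) = (7/600)·A.
e_ss = 3/K_v = 225/7 ⇒ K_v = 7/75 ⇒ A = (7/75)/(7/600) = 8.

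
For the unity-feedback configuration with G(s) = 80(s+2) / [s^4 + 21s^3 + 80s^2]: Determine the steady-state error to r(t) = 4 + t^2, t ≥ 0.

Factoring s^2 from the denominator leaves a polynomial with constant term 80, so the system is type 2. Taking each input component in turn:
  • 4: tracked with zero error.
  • t^2: e_ss = 2/K_a with K_a=2 → 1.
Total e_ss = 1.

1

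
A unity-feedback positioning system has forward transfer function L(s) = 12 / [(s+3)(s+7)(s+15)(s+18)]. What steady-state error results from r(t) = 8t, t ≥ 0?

infinity

System type = 0 (no poles at s=0).
For a type-0 system K_v = 0, so e_ss to a ramp input is unbounded.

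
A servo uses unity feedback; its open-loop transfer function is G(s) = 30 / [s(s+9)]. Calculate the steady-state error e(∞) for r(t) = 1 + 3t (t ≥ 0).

System type = 1 (one pole at s=0). By superposition:
  • 1: tracked with zero error.
  • 3t: e_ss = 3/K_v with K_v=10/3 → 0.9.
Total e_ss = 0.9.

0.9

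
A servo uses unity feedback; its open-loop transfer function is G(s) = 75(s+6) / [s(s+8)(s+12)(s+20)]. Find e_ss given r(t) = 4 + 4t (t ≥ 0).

One free integrator in G(s): this is a type 1 system. By superposition:
  • 4: tracked with zero error.
  • 4t: e_ss = 4/K_v with K_v=15/64 → 256/15.
Total e_ss = 256/15.

256/15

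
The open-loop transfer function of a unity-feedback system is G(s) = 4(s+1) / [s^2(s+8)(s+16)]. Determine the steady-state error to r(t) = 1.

System type = 2 (two poles at s=0).
K_p = ∞ for a type-2 system; e_ss to a step is zero.

0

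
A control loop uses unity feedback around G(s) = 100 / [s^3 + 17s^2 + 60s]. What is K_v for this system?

Lowest-order denominator term is 60s, so the open loop has 1 pole at the origin → type 1 system.
K_v = lim_{s→0} s·G(s) = 100 / 60 = 5/3.

5/3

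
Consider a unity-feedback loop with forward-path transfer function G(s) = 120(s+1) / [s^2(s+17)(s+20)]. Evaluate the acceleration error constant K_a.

System type = 2 (two poles at s=0).
K_a = lim_{s→0} s^2·G(s) = 120·1 / (17·20) = 6/17.

6/17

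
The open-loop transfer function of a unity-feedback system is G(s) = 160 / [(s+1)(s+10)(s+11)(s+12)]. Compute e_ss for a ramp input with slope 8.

G(s) has no factors of s in the denominator, so the system is type 0.
K_v = lim_{s→0} s·G(s) = 0; the steady-state error to this ramp input grows without bound.

infinity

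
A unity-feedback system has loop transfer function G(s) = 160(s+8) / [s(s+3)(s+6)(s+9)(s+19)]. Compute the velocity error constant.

640/1539

G(s) has one factor of s in the denominator, so the system is type 1.
K_v = lim_{s→0} s·G(s) = 160·8 / (3·6·9·19) = 640/1539.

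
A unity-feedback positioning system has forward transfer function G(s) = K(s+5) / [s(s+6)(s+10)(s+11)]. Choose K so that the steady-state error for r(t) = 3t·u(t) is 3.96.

System type = 1 (one pole at s=0).
K_v = lim_{s→0} s·G(s) = K·5 / (6·10·11) = (1/132)·K.
e_ss = 3/K_v = 3.96 ⇒ K_v = 25/33 ⇒ K = (25/33)/(1/132) = 100.

100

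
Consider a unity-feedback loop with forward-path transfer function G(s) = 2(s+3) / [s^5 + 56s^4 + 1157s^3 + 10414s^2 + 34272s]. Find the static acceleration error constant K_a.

0

Lowest-order denominator term is 34272s, so the open loop has 1 pole at the origin → type 1 system.
K_a = lim_{s→0} s^2·G(s) = 0 (the extra factor of s kills the finite limit).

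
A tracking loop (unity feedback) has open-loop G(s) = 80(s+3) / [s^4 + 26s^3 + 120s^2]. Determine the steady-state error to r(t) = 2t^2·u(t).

2

Lowest-order denominator term is 120s^2, so the open loop has 2 poles at the origin → type 2 system.
K_a = lim_{s→0} s^2·G(s) = 80·3 / 120 = 2.
r(t) = 2t^2 gives R(s) = 4/s^3.
e_ss = 4/K_a = 4/2 = 2.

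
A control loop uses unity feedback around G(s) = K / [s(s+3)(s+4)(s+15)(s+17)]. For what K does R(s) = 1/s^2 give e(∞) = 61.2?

50

One free integrator in G(s): this is a type 1 system.
K_v = lim_{s→0} s·G(s) = K / (3·4·15·17) = (1/3060)·K.
e_ss = 1/K_v = 61.2 ⇒ K_v = 5/306 ⇒ K = (5/306)/(1/3060) = 50.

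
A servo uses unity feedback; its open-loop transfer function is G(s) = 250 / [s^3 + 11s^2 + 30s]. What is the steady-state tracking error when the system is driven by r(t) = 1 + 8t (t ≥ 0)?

0.96

The denominator has no term below 30s — 1 pole at s=0, type 1. Taking each input component in turn:
  • 1: tracked with zero error.
  • 8t: e_ss = 8/K_v with K_v=25/3 → 0.96.
Total e_ss = 0.96.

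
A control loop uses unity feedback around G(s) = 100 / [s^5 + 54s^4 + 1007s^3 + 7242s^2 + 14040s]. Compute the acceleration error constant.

0

Factoring s from the denominator leaves a polynomial with constant term 14040, so the system is type 1.
K_a = lim_{s→0} s^2·G(s) = 0 (the extra factor of s kills the finite limit).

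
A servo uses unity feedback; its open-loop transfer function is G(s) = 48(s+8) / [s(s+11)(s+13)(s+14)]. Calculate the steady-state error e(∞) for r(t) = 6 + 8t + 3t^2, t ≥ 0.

System type = 1 (one pole at s=0). By superposition:
  • 6: tracked with zero error.
  • 8t: e_ss = 8/K_v with K_v=192/1001 → 1001/24.
  • 3t^2: a type-1 system cannot track it, e_ss → ∞.
The unbounded component dominates.

infinity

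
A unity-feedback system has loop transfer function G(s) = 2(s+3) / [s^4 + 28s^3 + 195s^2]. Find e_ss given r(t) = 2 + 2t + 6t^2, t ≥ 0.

390

Lowest-order denominator term is 195s^2, so the open loop has 2 poles at the origin → type 2 system. Taking each input component in turn:
  • 2: tracked with zero error.
  • 2t: tracked with zero error.
  • 6t^2: e_ss = 12/K_a with K_a=2/65 → 390.
Total e_ss = 390.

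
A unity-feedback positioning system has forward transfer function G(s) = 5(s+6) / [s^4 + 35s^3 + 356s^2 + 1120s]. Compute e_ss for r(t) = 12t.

Lowest-order denominator term is 1120s, so the open loop has 1 pole at the origin → type 1 system.
K_v = lim_{s→0} s·G(s) = 5·6 / 1120 = 3/112.
e_ss = 12/K_v = 12/(3/112) = 448.

448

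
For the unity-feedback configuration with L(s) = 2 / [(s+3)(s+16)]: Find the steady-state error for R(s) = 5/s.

L(s) has no factors of s in the denominator, so the system is type 0.
K_p = lim_{s→0} L(s) = 2 / (3·16) = 1/24.
e_ss = 5/(1 + K_p) = 5/(25/24) = 4.8.

4.8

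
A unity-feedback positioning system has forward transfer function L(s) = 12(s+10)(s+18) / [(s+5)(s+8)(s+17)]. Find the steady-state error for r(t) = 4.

68/71

No free integrators in L(s): this is a type 0 system.
K_p = lim_{s→0} L(s) = 12·10·18 / (5·8·17) = 54/17.
e_ss = 4/(1 + K_p) = 4/(71/17) = 68/71.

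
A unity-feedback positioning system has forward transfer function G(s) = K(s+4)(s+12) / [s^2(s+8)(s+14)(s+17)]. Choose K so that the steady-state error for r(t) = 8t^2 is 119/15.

80

System type = 2 (two poles at s=0).
K_a = lim_{s→0} s^2·G(s) = K·4·12 / (8·14·17) = (3/119)·K.
e_ss = 16/K_a = 119/15 ⇒ K_a = 240/119 ⇒ K = (240/119)/(3/119) = 80.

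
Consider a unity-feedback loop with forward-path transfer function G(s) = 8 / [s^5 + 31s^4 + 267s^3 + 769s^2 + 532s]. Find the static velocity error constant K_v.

Lowest-order denominator term is 532s, so the open loop has 1 pole at the origin → type 1 system.
K_v = lim_{s→0} s·G(s) = 8 / 532 = 2/133.

2/133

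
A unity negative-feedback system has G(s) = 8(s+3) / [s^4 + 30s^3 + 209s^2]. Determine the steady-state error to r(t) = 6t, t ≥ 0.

0

The denominator has no term below 209s^2 — 2 poles at s=0, type 2.
A type-2 system has K_v = ∞, so it tracks a ramp input with zero steady-state error.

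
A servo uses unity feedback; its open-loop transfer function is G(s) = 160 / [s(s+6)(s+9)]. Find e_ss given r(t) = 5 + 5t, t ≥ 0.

System type = 1 (one pole at s=0). Taking each input component in turn:
  • 5: tracked with zero error.
  • 5t: e_ss = 5/K_v with K_v=80/27 → 1.6875.
Total e_ss = 1.6875.

1.6875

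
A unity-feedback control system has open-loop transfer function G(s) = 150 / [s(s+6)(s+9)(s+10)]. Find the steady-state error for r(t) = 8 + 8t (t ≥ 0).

System type = 1 (one pole at s=0). Treating each term separately:
  • 8: tracked with zero error.
  • 8t: e_ss = 8/K_v with K_v=5/18 → 28.8.
Total e_ss = 28.8.

28.8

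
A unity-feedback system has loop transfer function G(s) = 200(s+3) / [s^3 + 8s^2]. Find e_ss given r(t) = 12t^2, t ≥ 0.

The denominator has no term below 8s^2 — 2 poles at s=0, type 2.
K_a = lim_{s→0} s^2·G(s) = 200·3 / 8 = 75.
r(t) = 12t^2 gives R(s) = 24/s^3.
e_ss = 24/K_a = 24/75 = 0.32.

0.32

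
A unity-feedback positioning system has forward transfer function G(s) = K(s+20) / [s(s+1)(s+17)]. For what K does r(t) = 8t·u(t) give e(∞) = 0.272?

25

System type = 1 (one pole at s=0).
K_v = lim_{s→0} s·G(s) = K·20 / (1·17) = (20/17)·K.
e_ss = 8/K_v = 0.272 ⇒ K_v = 500/17 ⇒ K = (500/17)/(20/17) = 25.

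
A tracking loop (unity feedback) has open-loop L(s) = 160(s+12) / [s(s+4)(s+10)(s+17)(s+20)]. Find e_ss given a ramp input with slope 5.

425/12

The open loop has one pole at the origin → type 1 system.
K_v = lim_{s→0} s·L(s) = 160·12 / (4·10·17·20) = 12/85.
e_ss = 5/K_v = 5/(12/85) = 425/12.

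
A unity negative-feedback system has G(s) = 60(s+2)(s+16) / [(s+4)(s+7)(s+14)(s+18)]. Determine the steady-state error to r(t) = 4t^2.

No free integrators in G(s): this is a type 0 system.
K_a = lim_{s→0} s^2·G(s) = 0; the steady-state error to this parabolic input grows without bound.

infinity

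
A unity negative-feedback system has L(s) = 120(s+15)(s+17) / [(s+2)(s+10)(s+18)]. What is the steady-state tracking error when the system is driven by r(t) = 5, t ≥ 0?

L(s) has no factors of s in the denominator, so the system is type 0.
K_p = lim_{s→0} L(s) = 120·15·17 / (2·10·18) = 85.
e_ss = 5/(1 + K_p) = 5/86.

5/86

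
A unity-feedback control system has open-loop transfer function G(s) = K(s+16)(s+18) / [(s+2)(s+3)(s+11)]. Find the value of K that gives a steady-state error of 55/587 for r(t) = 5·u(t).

12

G(s) has no factors of s in the denominator, so the system is type 0.
K_p = lim_{s→0} G(s) = K·16·18 / (2·3·11) = (48/11)·K.
e_ss = 5/(1 + K_p) = 55/587 ⇒ 1 + (48/11)·K = 587/11 ⇒ K = 12.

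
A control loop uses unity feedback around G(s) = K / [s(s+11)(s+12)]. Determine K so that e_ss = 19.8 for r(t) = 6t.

One free integrator in G(s): this is a type 1 system.
K_v = lim_{s→0} s·G(s) = K / (11·12) = (1/132)·K.
e_ss = 6/K_v = 19.8 ⇒ K_v = 10/33 ⇒ K = (10/33)/(1/132) = 40.

40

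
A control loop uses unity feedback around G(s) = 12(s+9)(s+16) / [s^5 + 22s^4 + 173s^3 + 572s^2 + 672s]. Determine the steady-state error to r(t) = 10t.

35/9

Lowest-order denominator term is 672s, so the open loop has 1 pole at the origin → type 1 system.
K_v = lim_{s→0} s·G(s) = 12·9·16 / 672 = 18/7.
e_ss = 10/K_v = 10/(18/7) = 35/9.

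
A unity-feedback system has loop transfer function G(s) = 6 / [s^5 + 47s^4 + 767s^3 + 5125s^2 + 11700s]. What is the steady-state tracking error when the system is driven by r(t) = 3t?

Lowest-order denominator term is 11700s, so the open loop has 1 pole at the origin → type 1 system.
K_v = lim_{s→0} s·G(s) = 6 / 11700 = 1/1950.
e_ss = 3/K_v = 3/(1/1950) = 5850.

5850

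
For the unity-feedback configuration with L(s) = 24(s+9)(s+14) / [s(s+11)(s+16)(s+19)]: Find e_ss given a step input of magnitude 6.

L(s) has one factor of s in the denominator, so the system is type 1.
K_p = ∞ for a type-1 system; e_ss to a step is zero.

0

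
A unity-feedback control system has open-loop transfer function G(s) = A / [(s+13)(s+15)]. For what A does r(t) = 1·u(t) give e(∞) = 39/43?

20

No free integrators in G(s): this is a type 0 system.
K_p = lim_{s→0} G(s) = A / (13·15) = (1/195)·A.
e_ss = 1/(1 + K_p) = 39/43 ⇒ 1 + (1/195)·A = 43/39 ⇒ A = 20.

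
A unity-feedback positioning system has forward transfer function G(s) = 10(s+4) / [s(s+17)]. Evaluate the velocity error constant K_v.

G(s) has one factor of s in the denominator, so the system is type 1.
K_v = lim_{s→0} s·G(s) = 10·4 / (17) = 40/17.

40/17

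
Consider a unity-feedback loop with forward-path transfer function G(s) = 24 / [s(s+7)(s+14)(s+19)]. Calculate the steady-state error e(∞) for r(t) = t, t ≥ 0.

The open loop has one pole at the origin → type 1 system.
K_v = lim_{s→0} s·G(s) = 24 / (7·14·19) = 12/931.
e_ss = 1/K_v = 1/(12/931) = 931/12.

931/12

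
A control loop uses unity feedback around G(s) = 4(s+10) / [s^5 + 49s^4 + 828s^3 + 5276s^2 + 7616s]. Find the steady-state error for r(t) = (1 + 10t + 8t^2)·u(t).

The denominator has no term below 7616s — 1 pole at s=0, type 1. Treating each term separately:
  • 1: tracked with zero error.
  • 10t: e_ss = 10/K_v with K_v=5/952 → 1904.
  • 8t^2: a type-1 system cannot track it, e_ss → ∞.
The unbounded component dominates.

infinity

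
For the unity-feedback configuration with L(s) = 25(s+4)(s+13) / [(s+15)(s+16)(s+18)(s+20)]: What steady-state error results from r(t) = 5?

4320/877

System type = 0 (no poles at s=0).
K_p = lim_{s→0} L(s) = 25·4·13 / (15·16·18·20) = 13/864.
e_ss = 5/(1 + K_p) = 5/(877/864) = 4320/877.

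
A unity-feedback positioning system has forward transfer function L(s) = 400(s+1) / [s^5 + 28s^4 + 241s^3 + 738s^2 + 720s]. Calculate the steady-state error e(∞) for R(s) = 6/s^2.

Factoring s from the denominator leaves a polynomial with constant term 720, so the system is type 1.
K_v = lim_{s→0} s·L(s) = 400·1 / 720 = 5/9.
e_ss = 6/K_v = 6/(5/9) = 10.8.

10.8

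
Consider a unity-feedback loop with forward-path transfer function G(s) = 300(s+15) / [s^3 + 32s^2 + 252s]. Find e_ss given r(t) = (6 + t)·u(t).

0.056

The denominator has no term below 252s — 1 pole at s=0, type 1. By superposition:
  • 6: tracked with zero error.
  • t: e_ss = 1/K_v with K_v=125/7 → 0.056.
Total e_ss = 0.056.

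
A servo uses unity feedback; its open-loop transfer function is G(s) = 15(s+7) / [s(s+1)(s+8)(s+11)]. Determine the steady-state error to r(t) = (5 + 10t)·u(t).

176/21

The open loop has one pole at the origin → type 1 system. By superposition:
  • 5: tracked with zero error.
  • 10t: e_ss = 10/K_v with K_v=105/88 → 176/21.
Total e_ss = 176/21.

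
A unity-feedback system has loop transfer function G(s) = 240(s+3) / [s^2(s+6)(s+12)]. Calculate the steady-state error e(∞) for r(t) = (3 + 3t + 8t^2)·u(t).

System type = 2 (two poles at s=0). By superposition:
  • 3: tracked with zero error.
  • 3t: tracked with zero error.
  • 8t^2: e_ss = 16/K_a with K_a=10 → 1.6.
Total e_ss = 1.6.

1.6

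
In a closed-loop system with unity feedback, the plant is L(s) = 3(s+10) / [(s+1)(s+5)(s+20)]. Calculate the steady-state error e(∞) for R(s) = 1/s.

L(s) has no factors of s in the denominator, so the system is type 0.
K_p = lim_{s→0} L(s) = 3·10 / (1·5·20) = 0.3.
e_ss = 1/(1 + K_p) = 1/1.3 = 10/13.

10/13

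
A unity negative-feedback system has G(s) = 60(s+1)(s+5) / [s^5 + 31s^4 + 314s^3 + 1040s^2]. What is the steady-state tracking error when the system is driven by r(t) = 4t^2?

416/15

The denominator has no term below 1040s^2 — 2 poles at s=0, type 2.
K_a = lim_{s→0} s^2·G(s) = 60·1·5 / 1040 = 15/52.
r(t) = 4t^2 gives R(s) = 8/s^3.
e_ss = 8/K_a = 8/(15/52) = 416/15.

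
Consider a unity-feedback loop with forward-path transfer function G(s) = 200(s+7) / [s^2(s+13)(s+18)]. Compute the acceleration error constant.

700/117

G(s) has two factors of s in the denominator, so the system is type 2.
K_a = lim_{s→0} s^2·G(s) = 200·7 / (13·18) = 700/117.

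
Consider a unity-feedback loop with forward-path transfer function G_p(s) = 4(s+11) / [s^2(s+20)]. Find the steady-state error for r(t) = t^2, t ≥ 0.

10/11

System type = 2 (two poles at s=0).
K_a = lim_{s→0} s^2·G_p(s) = 4·11 / (20) = 2.2.
r(t) = t^2 gives R(s) = 2/s^3.
e_ss = 2/K_a = 2/2.2 = 10/11.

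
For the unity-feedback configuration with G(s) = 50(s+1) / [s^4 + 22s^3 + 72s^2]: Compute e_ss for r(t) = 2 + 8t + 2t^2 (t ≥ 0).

The denominator has no term below 72s^2 — 2 poles at s=0, type 2. By superposition:
  • 2: tracked with zero error.
  • 8t: tracked with zero error.
  • 2t^2: e_ss = 4/K_a with K_a=25/36 → 5.76.
Total e_ss = 5.76.

5.76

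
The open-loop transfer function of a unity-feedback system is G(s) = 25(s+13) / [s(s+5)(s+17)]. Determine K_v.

65/17

G(s) has one factor of s in the denominator, so the system is type 1.
K_v = lim_{s→0} s·G(s) = 25·13 / (5·17) = 65/17.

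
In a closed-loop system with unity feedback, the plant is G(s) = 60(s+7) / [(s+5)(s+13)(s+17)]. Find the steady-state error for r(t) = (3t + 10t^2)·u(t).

G(s) has no factors of s in the denominator, so the system is type 0. By superposition:
  • 3t: a type-0 system cannot track it, e_ss → ∞.
  • 10t^2: a type-0 system cannot track it, e_ss → ∞.
The unbounded component dominates.

infinity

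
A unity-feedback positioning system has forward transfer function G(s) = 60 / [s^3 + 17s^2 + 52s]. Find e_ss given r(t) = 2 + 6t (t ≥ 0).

5.2

Factoring s from the denominator leaves a polynomial with constant term 52, so the system is type 1. By superposition:
  • 2: tracked with zero error.
  • 6t: e_ss = 6/K_v with K_v=15/13 → 5.2.
Total e_ss = 5.2.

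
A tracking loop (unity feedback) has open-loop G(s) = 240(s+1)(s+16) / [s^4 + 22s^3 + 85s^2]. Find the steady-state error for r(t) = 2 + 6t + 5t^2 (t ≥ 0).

Lowest-order denominator term is 85s^2, so the open loop has 2 poles at the origin → type 2 system. Treating each term separately:
  • 2: tracked with zero error.
  • 6t: tracked with zero error.
  • 5t^2: e_ss = 10/K_a with K_a=768/17 → 85/384.
Total e_ss = 85/384.

85/384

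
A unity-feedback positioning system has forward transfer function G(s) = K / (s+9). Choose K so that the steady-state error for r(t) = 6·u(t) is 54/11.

2

G(s) has no factors of s in the denominator, so the system is type 0.
K_p = lim_{s→0} G(s) = K / (9) = (1/9)·K.
e_ss = 6/(1 + K_p) = 54/11 ⇒ 1 + (1/9)·K = 11/9 ⇒ K = 2.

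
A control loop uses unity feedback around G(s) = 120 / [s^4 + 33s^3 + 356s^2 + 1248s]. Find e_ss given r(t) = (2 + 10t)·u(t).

The denominator has no term below 1248s — 1 pole at s=0, type 1. Treating each term separately:
  • 2: tracked with zero error.
  • 10t: e_ss = 10/K_v with K_v=5/52 → 104.
Total e_ss = 104.

104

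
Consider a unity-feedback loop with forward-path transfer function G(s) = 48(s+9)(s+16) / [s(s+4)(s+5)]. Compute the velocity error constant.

The open loop has one pole at the origin → type 1 system.
K_v = lim_{s→0} s·G(s) = 48·9·16 / (4·5) = 345.6.

345.6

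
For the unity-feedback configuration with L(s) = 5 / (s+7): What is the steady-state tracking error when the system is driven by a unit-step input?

System type = 0 (no poles at s=0).
K_p = lim_{s→0} L(s) = 5 / (7) = 5/7.
e_ss = 1/(1 + K_p) = 1/(12/7) = 7/12.

7/12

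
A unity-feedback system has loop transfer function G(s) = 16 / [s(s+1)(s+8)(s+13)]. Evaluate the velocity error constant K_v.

2/13

G(s) has one factor of s in the denominator, so the system is type 1.
K_v = lim_{s→0} s·G(s) = 16 / (1·8·13) = 2/13.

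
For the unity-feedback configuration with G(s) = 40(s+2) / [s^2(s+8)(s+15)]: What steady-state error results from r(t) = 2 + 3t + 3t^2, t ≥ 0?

9

System type = 2 (two poles at s=0). By superposition:
  • 2: tracked with zero error.
  • 3t: tracked with zero error.
  • 3t^2: e_ss = 6/K_a with K_a=2/3 → 9.
Total e_ss = 9.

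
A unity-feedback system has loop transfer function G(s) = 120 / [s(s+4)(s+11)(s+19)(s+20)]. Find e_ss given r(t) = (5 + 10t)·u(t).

System type = 1 (one pole at s=0). By superposition:
  • 5: tracked with zero error.
  • 10t: e_ss = 10/K_v with K_v=3/418 → 4180/3.
Total e_ss = 4180/3.

4180/3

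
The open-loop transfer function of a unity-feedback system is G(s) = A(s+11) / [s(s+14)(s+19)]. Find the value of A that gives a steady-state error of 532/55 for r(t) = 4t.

10

One free integrator in G(s): this is a type 1 system.
K_v = lim_{s→0} s·G(s) = A·11 / (14·19) = (11/266)·A.
e_ss = 4/K_v = 532/55 ⇒ K_v = 55/133 ⇒ A = (55/133)/(11/266) = 10.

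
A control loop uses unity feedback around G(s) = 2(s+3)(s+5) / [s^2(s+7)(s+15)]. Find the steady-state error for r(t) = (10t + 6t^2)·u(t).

The open loop has two poles at the origin → type 2 system. Taking each input component in turn:
  • 10t: tracked with zero error.
  • 6t^2: e_ss = 12/K_a with K_a=2/7 → 42.
Total e_ss = 42.

42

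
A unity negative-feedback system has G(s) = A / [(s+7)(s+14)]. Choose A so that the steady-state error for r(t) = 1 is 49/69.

No free integrators in G(s): this is a type 0 system.
K_p = lim_{s→0} G(s) = A / (7·14) = (1/98)·A.
e_ss = 1/(1 + K_p) = 49/69 ⇒ 1 + (1/98)·A = 69/49 ⇒ A = 40.

40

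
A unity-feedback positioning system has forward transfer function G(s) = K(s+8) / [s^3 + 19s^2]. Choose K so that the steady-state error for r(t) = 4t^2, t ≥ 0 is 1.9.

Factoring s^2 from the denominator leaves a polynomial with constant term 19, so the system is type 2.
K_a = lim_{s→0} s^2·G(s) = K·8 / 19 = (8/19)·K.
e_ss = 8/K_a = 1.9 ⇒ K_a = 80/19 ⇒ K = (80/19)/(8/19) = 10.

10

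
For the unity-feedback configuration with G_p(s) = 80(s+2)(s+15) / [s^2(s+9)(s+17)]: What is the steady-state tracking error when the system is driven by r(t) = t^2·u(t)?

0.1275

System type = 2 (two poles at s=0).
K_a = lim_{s→0} s^2·G_p(s) = 80·2·15 / (9·17) = 800/51.
r(t) = t^2 gives R(s) = 2/s^3.
e_ss = 2/K_a = 2/(800/51) = 0.1275.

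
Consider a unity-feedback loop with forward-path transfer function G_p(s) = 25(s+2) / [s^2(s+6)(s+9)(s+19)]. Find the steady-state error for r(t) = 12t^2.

The open loop has two poles at the origin → type 2 system.
K_a = lim_{s→0} s^2·G_p(s) = 25·2 / (6·9·19) = 25/513.
r(t) = 12t^2 gives R(s) = 24/s^3.
e_ss = 24/K_a = 24/(25/513) = 492.48.

492.48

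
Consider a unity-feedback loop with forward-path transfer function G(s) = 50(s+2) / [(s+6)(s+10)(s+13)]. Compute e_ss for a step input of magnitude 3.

117/44

No free integrators in G(s): this is a type 0 system.
K_p = lim_{s→0} G(s) = 50·2 / (6·10·13) = 5/39.
e_ss = 3/(1 + K_p) = 3/(44/39) = 117/44.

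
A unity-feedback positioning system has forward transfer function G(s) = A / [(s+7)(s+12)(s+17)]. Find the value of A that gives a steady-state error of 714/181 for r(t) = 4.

No free integrators in G(s): this is a type 0 system.
K_p = lim_{s→0} G(s) = A / (7·12·17) = (1/1428)·A.
e_ss = 4/(1 + K_p) = 714/181 ⇒ 1 + (1/1428)·A = 362/357 ⇒ A = 20.

20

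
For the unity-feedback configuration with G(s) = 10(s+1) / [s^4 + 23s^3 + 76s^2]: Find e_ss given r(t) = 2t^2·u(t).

Lowest-order denominator term is 76s^2, so the open loop has 2 poles at the origin → type 2 system.
K_a = lim_{s→0} s^2·G(s) = 10·1 / 76 = 5/38.
r(t) = 2t^2 gives R(s) = 4/s^3.
e_ss = 4/K_a = 4/(5/38) = 30.4.

30.4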